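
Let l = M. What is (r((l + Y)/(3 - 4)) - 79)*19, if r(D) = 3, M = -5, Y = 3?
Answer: -1444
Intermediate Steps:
l = -5
(r((l + Y)/(3 - 4)) - 79)*19 = (3 - 79)*19 = -76*19 = -1444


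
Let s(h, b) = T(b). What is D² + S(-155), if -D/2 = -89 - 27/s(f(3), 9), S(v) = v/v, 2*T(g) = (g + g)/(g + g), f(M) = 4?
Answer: 81797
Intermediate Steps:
T(g) = ½ (T(g) = ((g + g)/(g + g))/2 = ((2*g)/((2*g)))/2 = ((2*g)*(1/(2*g)))/2 = (½)*1 = ½)
s(h, b) = ½
S(v) = 1
D = 286 (D = -2*(-89 - 27/½) = -2*(-89 - 27*2) = -2*(-89 - 54) = -2*(-143) = 286)
D² + S(-155) = 286² + 1 = 81796 + 1 = 81797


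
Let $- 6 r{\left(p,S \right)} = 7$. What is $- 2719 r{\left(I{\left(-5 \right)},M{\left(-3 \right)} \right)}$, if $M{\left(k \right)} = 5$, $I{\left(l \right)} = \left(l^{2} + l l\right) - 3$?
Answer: $\frac{19033}{6} \approx 3172.2$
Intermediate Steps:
$I{\left(l \right)} = -3 + 2 l^{2}$ ($I{\left(l \right)} = \left(l^{2} + l^{2}\right) - 3 = 2 l^{2} - 3 = -3 + 2 l^{2}$)
$r{\left(p,S \right)} = - \frac{7}{6}$ ($r{\left(p,S \right)} = \left(- \frac{1}{6}\right) 7 = - \frac{7}{6}$)
$- 2719 r{\left(I{\left(-5 \right)},M{\left(-3 \right)} \right)} = \left(-2719\right) \left(- \frac{7}{6}\right) = \frac{19033}{6}$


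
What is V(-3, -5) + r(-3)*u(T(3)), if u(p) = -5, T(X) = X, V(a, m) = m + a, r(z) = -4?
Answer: 12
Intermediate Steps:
V(a, m) = a + m
V(-3, -5) + r(-3)*u(T(3)) = (-3 - 5) - 4*(-5) = -8 + 20 = 12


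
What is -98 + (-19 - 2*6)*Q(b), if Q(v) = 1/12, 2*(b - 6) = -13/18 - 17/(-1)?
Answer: -1207/12 ≈ -100.58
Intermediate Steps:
b = 509/36 (b = 6 + (-13/18 - 17/(-1))/2 = 6 + (-13*1/18 - 17*(-1))/2 = 6 + (-13/18 + 17)/2 = 6 + (1/2)*(293/18) = 6 + 293/36 = 509/36 ≈ 14.139)
Q(v) = 1/12
-98 + (-19 - 2*6)*Q(b) = -98 + (-19 - 2*6)*(1/12) = -98 + (-19 - 12)*(1/12) = -98 - 31*1/12 = -98 - 31/12 = -1207/12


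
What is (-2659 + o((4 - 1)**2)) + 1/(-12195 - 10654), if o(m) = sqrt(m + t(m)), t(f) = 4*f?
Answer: -60755492/22849 + 3*sqrt(5) ≈ -2652.3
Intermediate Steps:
o(m) = sqrt(5)*sqrt(m) (o(m) = sqrt(m + 4*m) = sqrt(5*m) = sqrt(5)*sqrt(m))
(-2659 + o((4 - 1)**2)) + 1/(-12195 - 10654) = (-2659 + sqrt(5)*sqrt((4 - 1)**2)) + 1/(-12195 - 10654) = (-2659 + sqrt(5)*sqrt(3**2)) + 1/(-22849) = (-2659 + sqrt(5)*sqrt(9)) - 1/22849 = (-2659 + sqrt(5)*3) - 1/22849 = (-2659 + 3*sqrt(5)) - 1/22849 = -60755492/22849 + 3*sqrt(5)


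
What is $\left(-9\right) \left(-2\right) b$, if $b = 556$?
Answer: $10008$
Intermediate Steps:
$\left(-9\right) \left(-2\right) b = \left(-9\right) \left(-2\right) 556 = 18 \cdot 556 = 10008$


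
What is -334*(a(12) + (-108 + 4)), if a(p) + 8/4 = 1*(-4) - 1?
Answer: 37074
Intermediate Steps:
a(p) = -7 (a(p) = -2 + (1*(-4) - 1) = -2 + (-4 - 1) = -2 - 5 = -7)
-334*(a(12) + (-108 + 4)) = -334*(-7 + (-108 + 4)) = -334*(-7 - 104) = -334*(-111) = 37074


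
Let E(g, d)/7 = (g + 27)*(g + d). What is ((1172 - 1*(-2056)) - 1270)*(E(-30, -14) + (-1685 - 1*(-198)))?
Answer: -1102354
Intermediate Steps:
E(g, d) = 7*(27 + g)*(d + g) (E(g, d) = 7*((g + 27)*(g + d)) = 7*((27 + g)*(d + g)) = 7*(27 + g)*(d + g))
((1172 - 1*(-2056)) - 1270)*(E(-30, -14) + (-1685 - 1*(-198))) = ((1172 - 1*(-2056)) - 1270)*((7*(-30)² + 189*(-14) + 189*(-30) + 7*(-14)*(-30)) + (-1685 - 1*(-198))) = ((1172 + 2056) - 1270)*((7*900 - 2646 - 5670 + 2940) + (-1685 + 198)) = (3228 - 1270)*((6300 - 2646 - 5670 + 2940) - 1487) = 1958*(924 - 1487) = 1958*(-563) = -1102354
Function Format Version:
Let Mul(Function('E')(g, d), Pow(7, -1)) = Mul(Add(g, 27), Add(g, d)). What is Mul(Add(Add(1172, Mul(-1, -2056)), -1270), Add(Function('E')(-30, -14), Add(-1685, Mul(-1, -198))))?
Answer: -1102354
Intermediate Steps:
Function('E')(g, d) = Mul(7, Add(27, g), Add(d, g)) (Function('E')(g, d) = Mul(7, Mul(Add(g, 27), Add(g, d))) = Mul(7, Mul(Add(27, g), Add(d, g))) = Mul(7, Add(27, g), Add(d, g)))
Mul(Add(Add(1172, Mul(-1, -2056)), -1270), Add(Function('E')(-30, -14), Add(-1685, Mul(-1, -198)))) = Mul(Add(Add(1172, Mul(-1, -2056)), -1270), Add(Add(Mul(7, Pow(-30, 2)), Mul(189, -14), Mul(189, -30), Mul(7, -14, -30)), Add(-1685, Mul(-1, -198)))) = Mul(Add(Add(1172, 2056), -1270), Add(Add(Mul(7, 900), -2646, -5670, 2940), Add(-1685, 198))) = Mul(Add(3228, -1270), Add(Add(6300, -2646, -5670, 2940), -1487)) = Mul(1958, Add(924, -1487)) = Mul(1958, -563) = -1102354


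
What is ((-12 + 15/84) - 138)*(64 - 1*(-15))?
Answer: -331405/28 ≈ -11836.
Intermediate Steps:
((-12 + 15/84) - 138)*(64 - 1*(-15)) = ((-12 + 15*(1/84)) - 138)*(64 + 15) = ((-12 + 5/28) - 138)*79 = (-331/28 - 138)*79 = -4195/28*79 = -331405/28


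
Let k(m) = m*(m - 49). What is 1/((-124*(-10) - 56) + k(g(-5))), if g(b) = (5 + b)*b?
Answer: 1/1184 ≈ 0.00084459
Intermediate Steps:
g(b) = b*(5 + b)
k(m) = m*(-49 + m)
1/((-124*(-10) - 56) + k(g(-5))) = 1/((-124*(-10) - 56) + (-5*(5 - 5))*(-49 - 5*(5 - 5))) = 1/((1240 - 56) + (-5*0)*(-49 - 5*0)) = 1/(1184 + 0*(-49 + 0)) = 1/(1184 + 0*(-49)) = 1/(1184 + 0) = 1/1184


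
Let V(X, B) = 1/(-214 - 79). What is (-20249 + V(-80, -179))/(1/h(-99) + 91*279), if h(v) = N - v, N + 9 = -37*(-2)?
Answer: -973005112/1219992521 ≈ -0.79755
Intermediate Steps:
N = 65 (N = -9 - 37*(-2) = -9 + 74 = 65)
V(X, B) = -1/293 (V(X, B) = 1/(-293) = -1/293)
h(v) = 65 - v
(-20249 + V(-80, -179))/(1/h(-99) + 91*279) = (-20249 - 1/293)/(1/(65 - 1*(-99)) + 91*279) = -5932958/(293*(1/(65 + 99) + 25389)) = -5932958/(293*(1/164 + 25389)) = -5932958/(293*4163797/164) = -5932958/293*164/4163797 = -973005112/1219992521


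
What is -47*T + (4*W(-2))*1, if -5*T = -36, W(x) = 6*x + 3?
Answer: -1872/5 ≈ -374.40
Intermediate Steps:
W(x) = 3 + 6*x
T = 36/5 (T = -1/5*(-36) = 36/5 ≈ 7.2000)
-47*T + (4*W(-2))*1 = -47*36/5 + (4*(3 + 6*(-2)))*1 = -1692/5 + (4*(3 - 12))*1 = -1692/5 + (4*(-9))*1 = -1692/5 - 36*1 = -1692/5 - 36 = -1872/5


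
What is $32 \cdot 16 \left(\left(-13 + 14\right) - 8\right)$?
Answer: $-3584$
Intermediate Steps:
$32 \cdot 16 \left(\left(-13 + 14\right) - 8\right) = 512 \left(1 - 8\right) = 512 \left(-7\right) = -3584$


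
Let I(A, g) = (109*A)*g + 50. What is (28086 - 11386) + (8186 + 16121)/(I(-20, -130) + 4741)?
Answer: 4812814007/288191 ≈ 16700.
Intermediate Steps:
I(A, g) = 50 + 109*A*g (I(A, g) = 109*A*g + 50 = 50 + 109*A*g)
(28086 - 11386) + (8186 + 16121)/(I(-20, -130) + 4741) = (28086 - 11386) + (8186 + 16121)/((50 + 109*(-20)*(-130)) + 4741) = 16700 + 24307/((50 + 283400) + 4741) = 16700 + 24307/(283450 + 4741) = 16700 + 24307/288191 = 4812814007/288191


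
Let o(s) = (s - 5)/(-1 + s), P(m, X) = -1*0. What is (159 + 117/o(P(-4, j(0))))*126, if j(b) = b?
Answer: 114912/5 ≈ 22982.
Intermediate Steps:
P(m, X) = 0
o(s) = (-5 + s)/(-1 + s)
(159 + 117/o(P(-4, j(0))))*126 = (159 + 117/(((-5 + 0)/(-1 + 0))))*126 = (159 + 117/((-5/(-1))))*126 = (159 + 117/((-1*(-5))))*126 = (159 + 117/5)*126 = (912/5)*126 = 114912/5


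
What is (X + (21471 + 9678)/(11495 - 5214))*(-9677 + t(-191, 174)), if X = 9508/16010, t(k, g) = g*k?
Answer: -1089188921719/4570855 ≈ -2.3829e+5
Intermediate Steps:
X = 4754/8005 (X = 9508*(1/16010) = 4754/8005 ≈ 0.59388)
(X + (21471 + 9678)/(11495 - 5214))*(-9677 + t(-191, 174)) = (4754/8005 + (21471 + 9678)/(11495 - 5214))*(-9677 + 174*(-191)) = (4754/8005 + 31149/6281)*(-9677 - 33234) = (4754/8005 + 31149*(1/6281))*(-42911) = (4754/8005 + 31149/6281)*(-42911) = (279207619/50279405)*(-42911) = -1089188921719/4570855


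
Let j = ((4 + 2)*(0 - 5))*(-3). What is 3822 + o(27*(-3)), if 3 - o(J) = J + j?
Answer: 3816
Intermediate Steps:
j = 90 (j = (6*(-5))*(-3) = -30*(-3) = 90)
o(J) = -87 - J (o(J) = 3 - (J + 90) = 3 - (90 + J) = 3 + (-90 - J) = -87 - J)
3822 + o(27*(-3)) = 3822 + (-87 - 27*(-3)) = 3822 + (-87 - 1*(-81)) = 3822 + (-87 + 81) = 3822 - 6 = 3816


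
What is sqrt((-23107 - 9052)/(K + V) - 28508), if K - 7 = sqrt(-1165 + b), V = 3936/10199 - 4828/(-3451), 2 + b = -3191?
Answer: sqrt((-83584862721 - 8431839668*I*sqrt(4358))/(2598329 + 295771*I*sqrt(4358))) ≈ 1.416 + 169.04*I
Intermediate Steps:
b = -3193 (b = -2 - 3191 = -3193)
V = 527932/295771 (V = 3936*(1/10199) - 4828*(-1/3451) = 3936/10199 + 284/203 = 527932/295771 ≈ 1.7849)
K = 7 + I*sqrt(4358) (K = 7 + sqrt(-1165 - 3193) = 7 + sqrt(-4358) = 7 + I*sqrt(4358) ≈ 7.0 + 66.015*I)
sqrt((-23107 - 9052)/(K + V) - 28508) = sqrt((-23107 - 9052)/((7 + I*sqrt(4358)) + 527932/295771) - 28508) = sqrt(-32159/(2598329/295771 + I*sqrt(4358)) - 28508) = sqrt(-28508 - 32159/(2598329/295771 + I*sqrt(4358)))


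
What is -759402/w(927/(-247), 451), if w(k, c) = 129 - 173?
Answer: 379701/22 ≈ 17259.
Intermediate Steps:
w(k, c) = -44
-759402/w(927/(-247), 451) = -759402/(-44) = -759402*(-1/44) = 379701/22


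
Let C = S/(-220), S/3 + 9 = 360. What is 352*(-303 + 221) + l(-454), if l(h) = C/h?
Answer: -2882935267/99880 ≈ -28864.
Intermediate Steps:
S = 1053 (S = -27 + 3*360 = -27 + 1080 = 1053)
C = -1053/220 (C = 1053/(-220) = 1053*(-1/220) = -1053/220 ≈ -4.7864)
l(h) = -1053/(220*h)
352*(-303 + 221) + l(-454) = 352*(-303 + 221) - 1053/220/(-454) = 352*(-82) - 1053/220*(-1/454) = -28864 + 1053/99880 = -2882935267/99880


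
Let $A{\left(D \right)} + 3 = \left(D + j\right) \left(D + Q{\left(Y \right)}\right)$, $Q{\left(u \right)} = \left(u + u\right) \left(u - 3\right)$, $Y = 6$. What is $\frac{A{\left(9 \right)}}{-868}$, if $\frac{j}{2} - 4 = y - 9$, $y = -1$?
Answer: $\frac{69}{434} \approx 0.15899$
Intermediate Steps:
$j = -12$ ($j = 8 + 2 \left(-1 - 9\right) = 8 + 2 \left(-10\right) = 8 - 20 = -12$)
$Q{\left(u \right)} = 2 u \left(-3 + u\right)$
$A{\left(D \right)} = -3 + \left(-12 + D\right) \left(36 + D\right)$ ($A{\left(D \right)} = -3 + \left(D - 12\right) \left(D + 2 \cdot 6 \left(-3 + 6\right)\right) = -3 + \left(-12 + D\right) \left(D + 2 \cdot 6 \cdot 3\right) = -3 + \left(-12 + D\right) \left(D + 36\right) = -3 + \left(-12 + D\right) \left(36 + D\right)$)
$\frac{A{\left(9 \right)}}{-868} = \frac{-435 + 9^{2} + 24 \cdot 9}{-868} = \left(-435 + 81 + 216\right) \left(- \frac{1}{868}\right) = \left(-138\right) \left(- \frac{1}{868}\right) = \frac{69}{434}$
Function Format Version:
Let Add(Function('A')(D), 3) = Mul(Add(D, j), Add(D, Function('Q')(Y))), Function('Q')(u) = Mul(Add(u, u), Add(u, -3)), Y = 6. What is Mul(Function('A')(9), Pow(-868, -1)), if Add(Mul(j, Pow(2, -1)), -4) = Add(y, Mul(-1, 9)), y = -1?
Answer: Rational(69, 434) ≈ 0.15899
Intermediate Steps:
j = -12 (j = Add(8, Mul(2, Add(-1, Mul(-1, 9)))) = Add(8, Mul(2, Add(-1, -9))) = Add(8, Mul(2, -10)) = Add(8, -20) = -12)
Function('Q')(u) = Mul(2, u, Add(-3, u)) (Function('Q')(u) = Mul(Mul(2, u), Add(-3, u)) = Mul(2, u, Add(-3, u)))
Function('A')(D) = Add(-3, Mul(Add(-12, D), Add(36, D))) (Function('A')(D) = Add(-3, Mul(Add(D, -12), Add(D, Mul(2, 6, Add(-3, 6))))) = Add(-3, Mul(Add(-12, D), Add(D, Mul(2, 6, 3)))) = Add(-3, Mul(Add(-12, D), Add(D, 36))) = Add(-3, Mul(Add(-12, D), Add(36, D))))
Mul(Function('A')(9), Pow(-868, -1)) = Mul(Add(-435, Pow(9, 2), Mul(24, 9)), Pow(-868, -1)) = Mul(Add(-435, 81, 216), Rational(-1, 868)) = Mul(-138, Rational(-1, 868)) = Rational(69, 434)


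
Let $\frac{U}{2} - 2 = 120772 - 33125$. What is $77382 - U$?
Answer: $-97916$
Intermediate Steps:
$U = 175298$ ($U = 4 + 2 \left(120772 - 33125\right) = 4 + 2 \cdot 87647 = 4 + 175294 = 175298$)
$77382 - U = 77382 - 175298 = -97916$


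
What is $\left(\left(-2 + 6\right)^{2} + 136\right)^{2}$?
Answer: $23104$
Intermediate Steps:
$\left(\left(-2 + 6\right)^{2} + 136\right)^{2} = \left(4^{2} + 136\right)^{2} = \left(16 + 136\right)^{2} = 152^{2} = 23104$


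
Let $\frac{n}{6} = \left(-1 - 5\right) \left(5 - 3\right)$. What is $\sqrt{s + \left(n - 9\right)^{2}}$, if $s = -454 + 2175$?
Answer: $\sqrt{8282} \approx 91.005$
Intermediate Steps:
$n = -72$ ($n = 6 \left(-1 - 5\right) \left(5 - 3\right) = 6 \left(- 6 \left(5 - 3\right)\right) = 6 \left(\left(-6\right) 2\right) = 6 \left(-12\right) = -72$)
$s = 1721$
$\sqrt{s + \left(n - 9\right)^{2}} = \sqrt{1721 + \left(-72 - 9\right)^{2}} = \sqrt{1721 + \left(-81\right)^{2}} = \sqrt{1721 + 6561} = \sqrt{8282}$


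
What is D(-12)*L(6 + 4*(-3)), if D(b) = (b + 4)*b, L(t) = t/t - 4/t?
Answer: 160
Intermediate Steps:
L(t) = 1 - 4/t
D(b) = b*(4 + b) (D(b) = (4 + b)*b = b*(4 + b))
D(-12)*L(6 + 4*(-3)) = (-12*(4 - 12))*((-4 + (6 + 4*(-3)))/(6 + 4*(-3))) = (-12*(-8))*((-4 + (6 - 12))/(6 - 12)) = 96*((-4 - 6)/(-6)) = 96*(-1/6*(-10)) = 96*(5/3) = 160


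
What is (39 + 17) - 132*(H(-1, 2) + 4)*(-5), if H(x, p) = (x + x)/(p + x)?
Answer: 1376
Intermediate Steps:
H(x, p) = 2*x/(p + x) (H(x, p) = (2*x)/(p + x) = 2*x/(p + x))
(39 + 17) - 132*(H(-1, 2) + 4)*(-5) = (39 + 17) - 132*(2*(-1)/(2 - 1) + 4)*(-5) = 56 - 132*(2*(-1)/1 + 4)*(-5) = 56 - 132*(2*(-1)*1 + 4)*(-5) = 56 - 132*(-2 + 4)*(-5) = 56 - 264*(-5) = 56 - 132*(-10) = 56 + 1320 = 1376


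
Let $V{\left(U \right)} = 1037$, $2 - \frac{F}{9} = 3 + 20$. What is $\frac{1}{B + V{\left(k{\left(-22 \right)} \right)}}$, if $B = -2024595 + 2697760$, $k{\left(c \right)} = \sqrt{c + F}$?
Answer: $\frac{1}{674202} \approx 1.4832 \cdot 10^{-6}$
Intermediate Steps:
$F = -189$ ($F = 18 - 9 \left(3 + 20\right) = 18 - 207 = -189$)
$k{\left(c \right)} = \sqrt{-189 + c}$ ($k{\left(c \right)} = \sqrt{c - 189} = \sqrt{-189 + c}$)
$B = 673165$
$\frac{1}{B + V{\left(k{\left(-22 \right)} \right)}} = \frac{1}{673165 + 1037} = \frac{1}{674202}$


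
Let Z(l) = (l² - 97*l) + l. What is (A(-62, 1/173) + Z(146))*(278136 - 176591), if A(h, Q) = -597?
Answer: 680656135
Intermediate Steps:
Z(l) = l² - 96*l
(A(-62, 1/173) + Z(146))*(278136 - 176591) = (-597 + 146*(-96 + 146))*(278136 - 176591) = (-597 + 146*50)*101545 = (-597 + 7300)*101545 = 6703*101545 = 680656135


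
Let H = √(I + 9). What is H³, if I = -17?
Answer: -16*I*√2 ≈ -22.627*I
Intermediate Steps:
H = 2*I*√2 (H = √(-17 + 9) = √(-8) = 2*I*√2 ≈ 2.8284*I)
H³ = (2*I*√2)³ = -16*I*√2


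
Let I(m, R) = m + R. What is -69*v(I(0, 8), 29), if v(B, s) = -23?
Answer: 1587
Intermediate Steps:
I(m, R) = R + m
-69*v(I(0, 8), 29) = -69*(-23) = 1587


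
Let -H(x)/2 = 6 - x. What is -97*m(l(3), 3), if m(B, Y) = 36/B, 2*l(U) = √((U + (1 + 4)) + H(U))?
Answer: -3492*√2 ≈ -4938.4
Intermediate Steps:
H(x) = -12 + 2*x (H(x) = -2*(6 - x) = -12 + 2*x)
l(U) = √(-7 + 3*U)/2 (l(U) = √((U + (1 + 4)) + (-12 + 2*U))/2 = √((U + 5) + (-12 + 2*U))/2 = √((5 + U) + (-12 + 2*U))/2 = √(-7 + 3*U)/2)
-97*m(l(3), 3) = -3492/(√(-7 + 3*3)/2) = -3492/(√(-7 + 9)/2) = -3492/(√2/2) = -3492*√2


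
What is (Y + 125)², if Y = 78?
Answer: 41209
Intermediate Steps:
(Y + 125)² = (78 + 125)² = 203² = 41209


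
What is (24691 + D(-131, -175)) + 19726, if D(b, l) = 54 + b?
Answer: 44340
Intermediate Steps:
(24691 + D(-131, -175)) + 19726 = (24691 + (54 - 131)) + 19726 = (24691 - 77) + 19726 = 24614 + 19726 = 44340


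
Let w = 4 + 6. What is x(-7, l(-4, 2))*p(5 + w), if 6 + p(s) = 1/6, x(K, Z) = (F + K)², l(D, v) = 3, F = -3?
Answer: -1750/3 ≈ -583.33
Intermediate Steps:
w = 10
x(K, Z) = (-3 + K)²
p(s) = -35/6 (p(s) = -6 + 1/6 = -6 + ⅙ = -35/6)
x(-7, l(-4, 2))*p(5 + w) = (-3 - 7)²*(-35/6) = (-10)²*(-35/6) = 100*(-35/6) = -1750/3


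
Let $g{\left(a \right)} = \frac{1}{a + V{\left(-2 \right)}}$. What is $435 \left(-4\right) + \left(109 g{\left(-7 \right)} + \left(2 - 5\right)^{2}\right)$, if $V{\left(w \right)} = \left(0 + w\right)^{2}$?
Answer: $- \frac{5302}{3} \approx -1767.3$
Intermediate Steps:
$V{\left(w \right)} = w^{2}$
$g{\left(a \right)} = \frac{1}{4 + a}$ ($g{\left(a \right)} = \frac{1}{a + \left(-2\right)^{2}} = \frac{1}{a + 4} = \frac{1}{4 + a}$)
$435 \left(-4\right) + \left(109 g{\left(-7 \right)} + \left(2 - 5\right)^{2}\right) = 435 \left(-4\right) + \left(\frac{109}{4 - 7} + \left(2 - 5\right)^{2}\right) = -1740 + \left(\frac{109}{-3} + \left(-3\right)^{2}\right) = -1740 + \left(109 \left(- \frac{1}{3}\right) + 9\right) = -1740 + \left(- \frac{109}{3} + 9\right) = -1740 - \frac{82}{3} = - \frac{5302}{3}$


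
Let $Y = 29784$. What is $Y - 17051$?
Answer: $12733$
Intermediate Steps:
$Y - 17051 = 29784 - 17051 = 12733$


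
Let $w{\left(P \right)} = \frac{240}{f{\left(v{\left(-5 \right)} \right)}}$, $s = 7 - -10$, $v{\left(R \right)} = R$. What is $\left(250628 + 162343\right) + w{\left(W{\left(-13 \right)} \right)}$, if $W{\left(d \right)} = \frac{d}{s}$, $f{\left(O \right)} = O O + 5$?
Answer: $412979$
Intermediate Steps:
$f{\left(O \right)} = 5 + O^{2}$ ($f{\left(O \right)} = O^{2} + 5 = 5 + O^{2}$)
$s = 17$ ($s = 7 + 10 = 17$)
$W{\left(d \right)} = \frac{d}{17}$
$w{\left(P \right)} = 8$ ($w{\left(P \right)} = \frac{240}{5 + \left(-5\right)^{2}} = \frac{240}{5 + 25} = \frac{240}{30} = 240 \cdot \frac{1}{30} = 8$)
$\left(250628 + 162343\right) + w{\left(W{\left(-13 \right)} \right)} = \left(250628 + 162343\right) + 8 = 412971 + 8 = 412979$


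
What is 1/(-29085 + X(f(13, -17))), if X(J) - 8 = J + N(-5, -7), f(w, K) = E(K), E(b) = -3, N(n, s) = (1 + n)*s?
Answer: -1/29052 ≈ -3.4421e-5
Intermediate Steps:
N(n, s) = s*(1 + n)
f(w, K) = -3
X(J) = 36 + J (X(J) = 8 + (J - 7*(1 - 5)) = 8 + (J - 7*(-4)) = 8 + (J + 28) = 8 + (28 + J) = 36 + J)
1/(-29085 + X(f(13, -17))) = 1/(-29085 + (36 - 3)) = 1/(-29085 + 33) = 1/(-29052) = -1/29052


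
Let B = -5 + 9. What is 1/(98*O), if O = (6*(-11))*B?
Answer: -1/25872 ≈ -3.8652e-5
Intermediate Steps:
B = 4
O = -264 (O = (6*(-11))*4 = -66*4 = -264)
1/(98*O) = 1/(98*(-264)) = (1/98)*(-1/264) = -1/25872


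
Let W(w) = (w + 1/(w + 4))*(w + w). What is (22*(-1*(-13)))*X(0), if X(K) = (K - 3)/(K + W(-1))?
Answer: -1287/2 ≈ -643.50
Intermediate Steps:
W(w) = 2*w*(w + 1/(4 + w)) (W(w) = (w + 1/(4 + w))*(2*w) = 2*w*(w + 1/(4 + w)))
X(K) = (-3 + K)/(4/3 + K) (X(K) = (K - 3)/(K + 2*(-1)*(1 + (-1)² + 4*(-1))/(4 - 1)) = (-3 + K)/(K + 2*(-1)*(1 + 1 - 4)/3) = (-3 + K)/(K + 2*(-1)*(⅓)*(-2)) = (-3 + K)/(K + 4/3) = (-3 + K)/(4/3 + K))
(22*(-1*(-13)))*X(0) = (22*(-1*(-13)))*(3*(-3 + 0)/(4 + 3*0)) = (22*13)*(3*(-3)/(4 + 0)) = 286*(3*(-3)/4) = 286*(3*(¼)*(-3)) = 286*(-9/4) = -1287/2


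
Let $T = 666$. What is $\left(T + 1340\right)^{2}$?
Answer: $4024036$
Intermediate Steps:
$\left(T + 1340\right)^{2} = \left(666 + 1340\right)^{2} = 2006^{2} = 4024036$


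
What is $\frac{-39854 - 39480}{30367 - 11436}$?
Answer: $- \frac{79334}{18931} \approx -4.1907$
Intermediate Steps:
$\frac{-39854 - 39480}{30367 - 11436} = \frac{-39854 - 39480}{18931} = \left(-79334\right) \frac{1}{18931} = - \frac{79334}{18931}$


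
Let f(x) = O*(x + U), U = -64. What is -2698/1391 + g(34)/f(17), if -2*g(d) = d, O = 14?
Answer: -1751637/915278 ≈ -1.9138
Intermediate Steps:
f(x) = -896 + 14*x (f(x) = 14*(x - 64) = 14*(-64 + x) = -896 + 14*x)
g(d) = -d/2
-2698/1391 + g(34)/f(17) = -2698/1391 + (-1/2*34)/(-896 + 14*17) = -2698*1/1391 - 17/(-896 + 238) = -2698/1391 - 17/(-658) = -2698/1391 - 17*(-1/658) = -2698/1391 + 17/658 = -1751637/915278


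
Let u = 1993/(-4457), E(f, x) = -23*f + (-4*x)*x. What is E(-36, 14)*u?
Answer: -87692/4457 ≈ -19.675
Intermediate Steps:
E(f, x) = -23*f - 4*x²
u = -1993/4457 (u = 1993*(-1/4457) = -1993/4457 ≈ -0.44716)
E(-36, 14)*u = (-23*(-36) - 4*14²)*(-1993/4457) = (828 - 4*196)*(-1993/4457) = (828 - 784)*(-1993/4457) = 44*(-1993/4457) = -87692/4457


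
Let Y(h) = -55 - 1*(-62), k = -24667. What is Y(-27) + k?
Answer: -24660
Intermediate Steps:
Y(h) = 7 (Y(h) = -55 + 62 = 7)
Y(-27) + k = 7 - 24667 = -24660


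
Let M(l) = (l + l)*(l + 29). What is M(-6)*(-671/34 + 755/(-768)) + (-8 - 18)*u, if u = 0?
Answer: 6221477/1088 ≈ 5718.3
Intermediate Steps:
M(l) = 2*l*(29 + l) (M(l) = (2*l)*(29 + l) = 2*l*(29 + l))
M(-6)*(-671/34 + 755/(-768)) + (-8 - 18)*u = (2*(-6)*(29 - 6))*(-671/34 + 755/(-768)) + (-8 - 18)*0 = (2*(-6)*23)*(-671*1/34 + 755*(-1/768)) - 26*0 = -276*(-671/34 - 755/768) + 0 = -276*(-270499/13056) + 0 = 6221477/1088 + 0 = 6221477/1088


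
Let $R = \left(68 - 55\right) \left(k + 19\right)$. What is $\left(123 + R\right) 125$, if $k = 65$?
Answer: $151875$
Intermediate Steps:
$R = 1092$ ($R = \left(68 - 55\right) \left(65 + 19\right) = 13 \cdot 84 = 1092$)
$\left(123 + R\right) 125 = \left(123 + 1092\right) 125 = 1215 \cdot 125 = 151875$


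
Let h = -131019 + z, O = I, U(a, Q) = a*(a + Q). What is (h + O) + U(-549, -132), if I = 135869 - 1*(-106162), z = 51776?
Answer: 536657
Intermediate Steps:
I = 242031 (I = 135869 + 106162 = 242031)
U(a, Q) = a*(Q + a)
O = 242031
h = -79243 (h = -131019 + 51776 = -79243)
(h + O) + U(-549, -132) = (-79243 + 242031) - 549*(-132 - 549) = 162788 - 549*(-681) = 162788 + 373869 = 536657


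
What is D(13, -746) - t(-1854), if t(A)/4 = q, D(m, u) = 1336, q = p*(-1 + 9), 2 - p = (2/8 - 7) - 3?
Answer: 960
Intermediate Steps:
p = 47/4 (p = 2 - ((2/8 - 7) - 3) = 2 - ((2*(1/8) - 7) - 3) = 2 - ((1/4 - 7) - 3) = 2 - (-27/4 - 3) = 2 - 1*(-39/4) = 2 + 39/4 = 47/4 ≈ 11.750)
q = 94 (q = 47*(-1 + 9)/4 = (47/4)*8 = 94)
t(A) = 376 (t(A) = 4*94 = 376)
D(13, -746) - t(-1854) = 1336 - 1*376 = 1336 - 376 = 960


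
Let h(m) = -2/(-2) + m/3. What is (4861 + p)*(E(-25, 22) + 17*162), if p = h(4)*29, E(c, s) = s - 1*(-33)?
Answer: 41533874/3 ≈ 1.3845e+7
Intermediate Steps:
E(c, s) = 33 + s (E(c, s) = s + 33 = 33 + s)
h(m) = 1 + m/3 (h(m) = -2*(-½) + m*(⅓) = 1 + m/3)
p = 203/3 (p = (1 + (⅓)*4)*29 = (1 + 4/3)*29 = (7/3)*29 = 203/3 ≈ 67.667)
(4861 + p)*(E(-25, 22) + 17*162) = (4861 + 203/3)*((33 + 22) + 17*162) = 14786*(55 + 2754)/3 = (14786/3)*2809 = 41533874/3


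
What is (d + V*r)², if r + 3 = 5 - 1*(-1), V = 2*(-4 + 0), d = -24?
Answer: 2304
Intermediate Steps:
V = -8 (V = 2*(-4) = -8)
r = 3 (r = -3 + (5 - 1*(-1)) = -3 + (5 + 1) = -3 + 6 = 3)
(d + V*r)² = (-24 - 8*3)² = (-24 - 24)² = (-48)² = 2304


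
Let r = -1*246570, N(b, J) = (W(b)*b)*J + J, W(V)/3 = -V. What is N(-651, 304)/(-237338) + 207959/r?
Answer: 47625739566709/29260215330 ≈ 1627.7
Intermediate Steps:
W(V) = -3*V (W(V) = 3*(-V) = -3*V)
N(b, J) = J - 3*J*b² (N(b, J) = ((-3*b)*b)*J + J = (-3*b²)*J + J = -3*J*b² + J = J - 3*J*b²)
r = -246570
N(-651, 304)/(-237338) + 207959/r = (304*(1 - 3*(-651)²))/(-237338) + 207959/(-246570) = (304*(1 - 3*423801))*(-1/237338) + 207959*(-1/246570) = (304*(1 - 1271403))*(-1/237338) - 207959/246570 = (304*(-1271402))*(-1/237338) - 207959/246570 = -386506208*(-1/237338) - 207959/246570 = 193253104/118669 - 207959/246570 = 47625739566709/29260215330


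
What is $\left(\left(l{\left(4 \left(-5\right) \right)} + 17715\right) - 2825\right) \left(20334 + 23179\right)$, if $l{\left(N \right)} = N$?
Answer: $647038310$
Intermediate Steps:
$\left(\left(l{\left(4 \left(-5\right) \right)} + 17715\right) - 2825\right) \left(20334 + 23179\right) = \left(\left(4 \left(-5\right) + 17715\right) - 2825\right) \left(20334 + 23179\right) = \left(\left(-20 + 17715\right) - 2825\right) 43513 = \left(17695 - 2825\right) 43513 = 14870 \cdot 43513 = 647038310$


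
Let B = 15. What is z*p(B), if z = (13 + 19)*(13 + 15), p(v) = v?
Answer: 13440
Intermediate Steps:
z = 896 (z = 32*28 = 896)
z*p(B) = 896*15 = 13440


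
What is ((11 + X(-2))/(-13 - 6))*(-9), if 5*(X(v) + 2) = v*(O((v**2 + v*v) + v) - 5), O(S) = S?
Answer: 387/95 ≈ 4.0737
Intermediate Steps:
X(v) = -2 + v*(-5 + v + 2*v**2)/5 (X(v) = -2 + (v*(((v**2 + v*v) + v) - 5))/5 = -2 + (v*(((v**2 + v**2) + v) - 5))/5 = -2 + (v*((2*v**2 + v) - 5))/5 = -2 + (v*((v + 2*v**2) - 5))/5 = -2 + (v*(-5 + v + 2*v**2))/5 = -2 + v*(-5 + v + 2*v**2)/5)
((11 + X(-2))/(-13 - 6))*(-9) = ((11 + (-2 - 1*(-2) + (1/5)*(-2)**2*(1 + 2*(-2))))/(-13 - 6))*(-9) = ((11 + (-2 + 2 + (1/5)*4*(1 - 4)))/(-19))*(-9) = ((11 + (-2 + 2 + (1/5)*4*(-3)))*(-1/19))*(-9) = ((11 + (-2 + 2 - 12/5))*(-1/19))*(-9) = ((11 - 12/5)*(-1/19))*(-9) = ((43/5)*(-1/19))*(-9) = -43/95*(-9) = 387/95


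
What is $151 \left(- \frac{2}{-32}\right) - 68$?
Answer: $- \frac{937}{16} \approx -58.563$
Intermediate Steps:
$151 \left(- \frac{2}{-32}\right) - 68 = 151 \left(\left(-2\right) \left(- \frac{1}{32}\right)\right) - 68 = 151 \cdot \frac{1}{16} - 68 = \frac{151}{16} - 68 = - \frac{937}{16}$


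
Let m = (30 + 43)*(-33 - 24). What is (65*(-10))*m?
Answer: 2704650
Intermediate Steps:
m = -4161 (m = 73*(-57) = -4161)
(65*(-10))*m = (65*(-10))*(-4161) = -650*(-4161) = 2704650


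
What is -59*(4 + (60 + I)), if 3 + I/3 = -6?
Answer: -2183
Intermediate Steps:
I = -27 (I = -9 + 3*(-6) = -9 - 18 = -27)
-59*(4 + (60 + I)) = -59*(4 + (60 - 27)) = -59*(4 + 33) = -59*37 = -2183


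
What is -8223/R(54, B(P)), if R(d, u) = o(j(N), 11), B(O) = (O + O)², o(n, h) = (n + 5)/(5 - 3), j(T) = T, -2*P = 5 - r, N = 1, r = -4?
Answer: -2741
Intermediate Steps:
P = -9/2 (P = -(5 - 1*(-4))/2 = -(5 + 4)/2 = -½*9 = -9/2 ≈ -4.5000)
o(n, h) = 5/2 + n/2 (o(n, h) = (5 + n)/2 = (5 + n)*(½) = 5/2 + n/2)
B(O) = 4*O² (B(O) = (2*O)² = 4*O²)
R(d, u) = 3 (R(d, u) = 5/2 + (½)*1 = 5/2 + ½ = 3)
-8223/R(54, B(P)) = -8223/3 = -8223*⅓ = -2741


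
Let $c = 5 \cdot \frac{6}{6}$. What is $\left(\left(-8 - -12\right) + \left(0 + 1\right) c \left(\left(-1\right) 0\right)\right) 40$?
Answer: $160$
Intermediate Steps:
$c = 5$ ($c = 5 \cdot 6 \cdot \frac{1}{6} = 5 \cdot 1 = 5$)
$\left(\left(-8 - -12\right) + \left(0 + 1\right) c \left(\left(-1\right) 0\right)\right) 40 = \left(\left(-8 - -12\right) + \left(0 + 1\right) 5 \left(\left(-1\right) 0\right)\right) 40 = \left(\left(-8 + 12\right) + 1 \cdot 5 \cdot 0\right) 40 = \left(4 + 1 \cdot 0\right) 40 = \left(4 + 0\right) 40 = 4 \cdot 40 = 160$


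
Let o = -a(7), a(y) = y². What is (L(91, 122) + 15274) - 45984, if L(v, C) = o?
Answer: -30759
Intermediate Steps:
o = -49 (o = -1*7² = -1*49 = -49)
L(v, C) = -49
(L(91, 122) + 15274) - 45984 = (-49 + 15274) - 45984 = 15225 - 45984 = -30759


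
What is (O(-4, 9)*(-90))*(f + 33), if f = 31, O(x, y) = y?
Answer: -51840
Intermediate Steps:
(O(-4, 9)*(-90))*(f + 33) = (9*(-90))*(31 + 33) = -810*64 = -51840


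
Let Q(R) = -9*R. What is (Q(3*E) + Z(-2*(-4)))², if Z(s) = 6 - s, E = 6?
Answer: 26896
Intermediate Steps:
(Q(3*E) + Z(-2*(-4)))² = (-27*6 + (6 - (-2)*(-4)))² = (-9*18 + (6 - 1*8))² = (-162 + (6 - 8))² = (-162 - 2)² = (-164)² = 26896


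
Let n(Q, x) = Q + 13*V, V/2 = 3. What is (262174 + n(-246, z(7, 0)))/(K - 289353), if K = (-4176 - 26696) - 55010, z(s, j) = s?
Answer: -262006/375235 ≈ -0.69825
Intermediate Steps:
V = 6 (V = 2*3 = 6)
K = -85882 (K = -30872 - 55010 = -85882)
n(Q, x) = 78 + Q (n(Q, x) = Q + 13*6 = Q + 78 = 78 + Q)
(262174 + n(-246, z(7, 0)))/(K - 289353) = (262174 + (78 - 246))/(-85882 - 289353) = (262174 - 168)/(-375235) = 262006*(-1/375235) = -262006/375235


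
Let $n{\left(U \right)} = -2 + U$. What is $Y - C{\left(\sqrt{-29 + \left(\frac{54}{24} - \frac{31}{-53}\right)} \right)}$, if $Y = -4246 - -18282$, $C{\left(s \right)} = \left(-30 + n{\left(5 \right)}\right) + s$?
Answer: $14063 - \frac{43 i \sqrt{159}}{106} \approx 14063.0 - 5.1152 i$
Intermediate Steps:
$C{\left(s \right)} = -27 + s$ ($C{\left(s \right)} = \left(-30 + \left(-2 + 5\right)\right) + s = \left(-30 + 3\right) + s = -27 + s$)
$Y = 14036$ ($Y = -4246 + 18282 = 14036$)
$Y - C{\left(\sqrt{-29 + \left(\frac{54}{24} - \frac{31}{-53}\right)} \right)} = 14036 - \left(-27 + \sqrt{-29 + \left(\frac{54}{24} - \frac{31}{-53}\right)}\right) = 14036 - \left(-27 + \sqrt{-29 + \left(54 \cdot \frac{1}{24} - - \frac{31}{53}\right)}\right) = 14036 - \left(-27 + \sqrt{-29 + \left(\frac{9}{4} + \frac{31}{53}\right)}\right) = 14036 - \left(-27 + \sqrt{-29 + \frac{601}{212}}\right) = 14036 - \left(-27 + \sqrt{- \frac{5547}{212}}\right) = 14036 - \left(-27 + \frac{43 i \sqrt{159}}{106}\right) = 14036 + \left(27 - \frac{43 i \sqrt{159}}{106}\right) = 14063 - \frac{43 i \sqrt{159}}{106}$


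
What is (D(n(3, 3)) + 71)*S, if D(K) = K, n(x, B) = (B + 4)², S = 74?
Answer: 8880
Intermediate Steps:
n(x, B) = (4 + B)²
(D(n(3, 3)) + 71)*S = ((4 + 3)² + 71)*74 = (7² + 71)*74 = (49 + 71)*74 = 120*74 = 8880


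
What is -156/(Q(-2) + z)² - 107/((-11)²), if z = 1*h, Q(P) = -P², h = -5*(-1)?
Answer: -18983/121 ≈ -156.88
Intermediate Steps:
h = 5
z = 5 (z = 1*5 = 5)
-156/(Q(-2) + z)² - 107/((-11)²) = -156/(-1*(-2)² + 5)² - 107/((-11)²) = -156/(-1*4 + 5)² - 107/121 = -156/(-4 + 5)² - 107*1/121 = -156/(1²) - 107/121 = -156/1 - 107/121 = -156*1 - 107/121 = -156 - 107/121 = -18983/121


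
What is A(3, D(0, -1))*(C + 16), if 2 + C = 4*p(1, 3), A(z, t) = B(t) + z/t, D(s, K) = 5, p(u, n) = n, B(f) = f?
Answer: 728/5 ≈ 145.60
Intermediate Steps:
A(z, t) = t + z/t
C = 10 (C = -2 + 4*3 = -2 + 12 = 10)
A(3, D(0, -1))*(C + 16) = (5 + 3/5)*(10 + 16) = (5 + 3*(⅕))*26 = (5 + ⅗)*26 = (28/5)*26 = 728/5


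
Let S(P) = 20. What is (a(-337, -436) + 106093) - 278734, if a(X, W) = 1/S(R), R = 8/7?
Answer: -3452819/20 ≈ -1.7264e+5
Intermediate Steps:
R = 8/7 (R = 8*(1/7) = 8/7 ≈ 1.1429)
a(X, W) = 1/20
(a(-337, -436) + 106093) - 278734 = (1/20 + 106093) - 278734 = 2121861/20 - 278734 = -3452819/20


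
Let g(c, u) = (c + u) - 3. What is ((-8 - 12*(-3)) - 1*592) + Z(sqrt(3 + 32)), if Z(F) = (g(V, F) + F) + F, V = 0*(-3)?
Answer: -567 + 3*sqrt(35) ≈ -549.25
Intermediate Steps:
V = 0
g(c, u) = -3 + c + u
Z(F) = -3 + 3*F (Z(F) = ((-3 + 0 + F) + F) + F = ((-3 + F) + F) + F = (-3 + 2*F) + F = -3 + 3*F)
((-8 - 12*(-3)) - 1*592) + Z(sqrt(3 + 32)) = ((-8 - 12*(-3)) - 1*592) + (-3 + 3*sqrt(3 + 32)) = ((-8 + 36) - 592) + (-3 + 3*sqrt(35)) = (28 - 592) + (-3 + 3*sqrt(35)) = -564 + (-3 + 3*sqrt(35)) = -567 + 3*sqrt(35)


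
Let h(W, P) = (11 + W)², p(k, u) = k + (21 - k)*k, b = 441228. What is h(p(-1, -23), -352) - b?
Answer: -441084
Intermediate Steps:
p(k, u) = k + k*(21 - k)
h(p(-1, -23), -352) - b = (11 - (22 - 1*(-1)))² - 1*441228 = (11 - (22 + 1))² - 441228 = (11 - 1*23)² - 441228 = (11 - 23)² - 441228 = (-12)² - 441228 = 144 - 441228 = -441084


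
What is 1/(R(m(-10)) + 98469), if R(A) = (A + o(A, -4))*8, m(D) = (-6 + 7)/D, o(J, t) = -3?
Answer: 5/492221 ≈ 1.0158e-5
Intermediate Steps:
m(D) = 1/D
R(A) = -24 + 8*A (R(A) = (A - 3)*8 = (-3 + A)*8 = -24 + 8*A)
1/(R(m(-10)) + 98469) = 1/((-24 + 8/(-10)) + 98469) = 1/((-24 + 8*(-⅒)) + 98469) = 1/((-24 - ⅘) + 98469) = 1/(-124/5 + 98469) = 1/(492221/5) = 5/492221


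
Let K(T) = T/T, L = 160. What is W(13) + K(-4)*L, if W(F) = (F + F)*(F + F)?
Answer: 836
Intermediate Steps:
W(F) = 4*F² (W(F) = (2*F)*(2*F) = 4*F²)
K(T) = 1
W(13) + K(-4)*L = 4*13² + 1*160 = 4*169 + 160 = 676 + 160 = 836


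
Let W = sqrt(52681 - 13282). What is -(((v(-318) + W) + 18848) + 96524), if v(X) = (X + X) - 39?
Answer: -114697 - sqrt(39399) ≈ -1.1490e+5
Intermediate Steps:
v(X) = -39 + 2*X (v(X) = 2*X - 39 = -39 + 2*X)
W = sqrt(39399) ≈ 198.49
-(((v(-318) + W) + 18848) + 96524) = -((((-39 + 2*(-318)) + sqrt(39399)) + 18848) + 96524) = -((((-39 - 636) + sqrt(39399)) + 18848) + 96524) = -(((-675 + sqrt(39399)) + 18848) + 96524) = -((18173 + sqrt(39399)) + 96524) = -(114697 + sqrt(39399)) = -114697 - sqrt(39399)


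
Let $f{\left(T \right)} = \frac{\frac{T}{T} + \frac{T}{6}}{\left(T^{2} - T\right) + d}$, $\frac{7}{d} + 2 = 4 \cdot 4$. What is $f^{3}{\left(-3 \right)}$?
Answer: $\frac{1}{15625} \approx 6.4 \cdot 10^{-5}$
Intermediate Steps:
$d = \frac{1}{2}$ ($d = \frac{7}{-2 + 4 \cdot 4} = \frac{7}{-2 + 16} = \frac{7}{14} = 7 \cdot \frac{1}{14} = \frac{1}{2} \approx 0.5$)
$f{\left(T \right)} = \frac{1 + \frac{T}{6}}{\frac{1}{2} + T^{2} - T}$ ($f{\left(T \right)} = \frac{\frac{T}{T} + \frac{T}{6}}{\left(T^{2} - T\right) + \frac{1}{2}} = \frac{1 + T \frac{1}{6}}{\frac{1}{2} + T^{2} - T} = \frac{1 + \frac{T}{6}}{\frac{1}{2} + T^{2} - T}$)
$f^{3}{\left(-3 \right)} = \left(\frac{6 - 3}{3 \left(1 - -6 + 2 \left(-3\right)^{2}\right)}\right)^{3} = \left(\frac{1}{3} \frac{1}{1 + 6 + 2 \cdot 9} \cdot 3\right)^{3} = \left(\frac{1}{3} \frac{1}{1 + 6 + 18} \cdot 3\right)^{3} = \left(\frac{1}{3} \cdot \frac{1}{25} \cdot 3\right)^{3} = \left(\frac{1}{25}\right)^{3} = \frac{1}{15625}$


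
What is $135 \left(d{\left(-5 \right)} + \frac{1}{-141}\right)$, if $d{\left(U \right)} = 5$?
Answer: $\frac{31680}{47} \approx 674.04$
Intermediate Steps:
$135 \left(d{\left(-5 \right)} + \frac{1}{-141}\right) = 135 \left(5 + \frac{1}{-141}\right) = 135 \left(5 - \frac{1}{141}\right) = 135 \cdot \frac{704}{141} = \frac{31680}{47}$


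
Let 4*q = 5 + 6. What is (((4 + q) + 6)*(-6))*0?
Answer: 0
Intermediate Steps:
q = 11/4 (q = (5 + 6)/4 = (1/4)*11 = 11/4 ≈ 2.7500)
(((4 + q) + 6)*(-6))*0 = (((4 + 11/4) + 6)*(-6))*0 = ((27/4 + 6)*(-6))*0 = ((51/4)*(-6))*0 = -153/2*0 = 0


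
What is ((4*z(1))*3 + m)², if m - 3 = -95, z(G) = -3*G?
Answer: 16384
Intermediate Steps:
m = -92 (m = 3 - 95 = -92)
((4*z(1))*3 + m)² = ((4*(-3*1))*3 - 92)² = ((4*(-3))*3 - 92)² = (-12*3 - 92)² = (-36 - 92)² = (-128)² = 16384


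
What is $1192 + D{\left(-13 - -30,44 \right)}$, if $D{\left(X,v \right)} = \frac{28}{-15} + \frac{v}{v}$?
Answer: $\frac{17867}{15} \approx 1191.1$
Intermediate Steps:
$D{\left(X,v \right)} = - \frac{13}{15}$ ($D{\left(X,v \right)} = 28 \left(- \frac{1}{15}\right) + 1 = - \frac{28}{15} + 1 = - \frac{13}{15}$)
$1192 + D{\left(-13 - -30,44 \right)} = 1192 - \frac{13}{15} = \frac{17867}{15}$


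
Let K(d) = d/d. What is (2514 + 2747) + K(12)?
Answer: 5262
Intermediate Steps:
K(d) = 1
(2514 + 2747) + K(12) = (2514 + 2747) + 1 = 5261 + 1 = 5262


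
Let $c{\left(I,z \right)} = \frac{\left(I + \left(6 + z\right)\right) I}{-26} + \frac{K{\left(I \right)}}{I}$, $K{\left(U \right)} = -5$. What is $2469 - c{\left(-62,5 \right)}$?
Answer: $\frac{2087971}{806} \approx 2590.5$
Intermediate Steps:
$c{\left(I,z \right)} = - \frac{5}{I} - \frac{I \left(6 + I + z\right)}{26}$ ($c{\left(I,z \right)} = \frac{\left(I + \left(6 + z\right)\right) I}{-26} - \frac{5}{I} = \left(6 + I + z\right) I \left(- \frac{1}{26}\right) - \frac{5}{I} = I \left(6 + I + z\right) \left(- \frac{1}{26}\right) - \frac{5}{I} = - \frac{I \left(6 + I + z\right)}{26} - \frac{5}{I} = - \frac{5}{I} - \frac{I \left(6 + I + z\right)}{26}$)
$2469 - c{\left(-62,5 \right)} = 2469 - \frac{-130 + \left(-62\right)^{2} \left(-6 - -62 - 5\right)}{26 \left(-62\right)} = 2469 - \frac{1}{26} \left(- \frac{1}{62}\right) \left(-130 + 3844 \left(-6 + 62 - 5\right)\right) = 2469 - \frac{1}{26} \left(- \frac{1}{62}\right) \left(-130 + 3844 \cdot 51\right) = 2469 - \frac{1}{26} \left(- \frac{1}{62}\right) \left(-130 + 196044\right) = 2469 - \frac{1}{26} \left(- \frac{1}{62}\right) 195914 = 2469 - - \frac{97957}{806} = 2469 + \frac{97957}{806} = \frac{2087971}{806}$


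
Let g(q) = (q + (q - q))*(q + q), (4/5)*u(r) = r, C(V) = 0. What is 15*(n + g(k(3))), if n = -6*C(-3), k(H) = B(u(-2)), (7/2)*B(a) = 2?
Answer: 480/49 ≈ 9.7959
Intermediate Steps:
u(r) = 5*r/4
B(a) = 4/7 (B(a) = (2/7)*2 = 4/7)
k(H) = 4/7
n = 0 (n = -6*0 = 0)
g(q) = 2*q² (g(q) = (q + 0)*(2*q) = q*(2*q) = 2*q²)
15*(n + g(k(3))) = 15*(0 + 2*(4/7)²) = 15*(0 + 2*(16/49)) = 15*(0 + 32/49) = 15*(32/49) = 480/49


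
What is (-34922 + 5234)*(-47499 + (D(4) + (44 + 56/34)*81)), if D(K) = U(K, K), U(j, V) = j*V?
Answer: 22098411240/17 ≈ 1.2999e+9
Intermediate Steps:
U(j, V) = V*j
D(K) = K² (D(K) = K*K = K²)
(-34922 + 5234)*(-47499 + (D(4) + (44 + 56/34)*81)) = (-34922 + 5234)*(-47499 + (4² + (44 + 56/34)*81)) = -29688*(-47499 + (16 + (44 + 56*(1/34))*81)) = -29688*(-47499 + (16 + (44 + 28/17)*81)) = -29688*(-47499 + (16 + (776/17)*81)) = -29688*(-47499 + (16 + 62856/17)) = -29688*(-47499 + 63128/17) = -29688*(-744355/17) = 22098411240/17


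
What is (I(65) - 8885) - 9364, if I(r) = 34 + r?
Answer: -18150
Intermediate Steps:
(I(65) - 8885) - 9364 = ((34 + 65) - 8885) - 9364 = (99 - 8885) - 9364 = -8786 - 9364 = -18150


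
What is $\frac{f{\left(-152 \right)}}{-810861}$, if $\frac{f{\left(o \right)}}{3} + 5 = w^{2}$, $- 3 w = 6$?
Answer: $\frac{1}{270287} \approx 3.6998 \cdot 10^{-6}$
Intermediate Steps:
$w = -2$ ($w = \left(- \frac{1}{3}\right) 6 = -2$)
$f{\left(o \right)} = -3$ ($f{\left(o \right)} = -15 + 3 \left(-2\right)^{2} = -15 + 3 \cdot 4 = -15 + 12 = -3$)
$\frac{f{\left(-152 \right)}}{-810861} = - \frac{3}{-810861} = \left(-3\right) \left(- \frac{1}{810861}\right) = \frac{1}{270287}$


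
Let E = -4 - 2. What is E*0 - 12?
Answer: -12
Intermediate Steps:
E = -6
E*0 - 12 = -6*0 - 12 = 0 - 12 = -12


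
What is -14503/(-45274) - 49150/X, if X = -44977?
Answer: 2877518531/2036288698 ≈ 1.4131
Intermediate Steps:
-14503/(-45274) - 49150/X = -14503/(-45274) - 49150/(-44977) = -14503*(-1/45274) - 49150*(-1/44977) = 14503/45274 + 49150/44977 = 2877518531/2036288698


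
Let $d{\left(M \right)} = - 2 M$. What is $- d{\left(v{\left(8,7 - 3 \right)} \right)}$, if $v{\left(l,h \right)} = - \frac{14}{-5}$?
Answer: $\frac{28}{5} \approx 5.6$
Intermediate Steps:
$v{\left(l,h \right)} = \frac{14}{5}$ ($v{\left(l,h \right)} = \left(-14\right) \left(- \frac{1}{5}\right) = \frac{14}{5}$)
$- d{\left(v{\left(8,7 - 3 \right)} \right)} = - \frac{\left(-2\right) 14}{5} = \left(-1\right) \left(- \frac{28}{5}\right) = \frac{28}{5}$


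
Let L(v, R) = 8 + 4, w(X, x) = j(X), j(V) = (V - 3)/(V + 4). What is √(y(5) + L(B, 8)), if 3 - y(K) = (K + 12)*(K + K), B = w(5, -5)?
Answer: I*√155 ≈ 12.45*I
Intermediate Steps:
j(V) = (-3 + V)/(4 + V)
w(X, x) = (-3 + X)/(4 + X)
B = 2/9 (B = (-3 + 5)/(4 + 5) = 2/9 ≈ 0.22222)
L(v, R) = 12
y(K) = 3 - 2*K*(12 + K) (y(K) = 3 - (K + 12)*(K + K) = 3 - (12 + K)*2*K = 3 - 2*K*(12 + K))
√(y(5) + L(B, 8)) = √((3 - 24*5 - 2*5²) + 12) = √((3 - 120 - 2*25) + 12) = √((3 - 120 - 50) + 12) = √(-167 + 12) = √(-155) = I*√155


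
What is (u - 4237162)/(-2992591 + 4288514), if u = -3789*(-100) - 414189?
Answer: -4272451/1295923 ≈ -3.2968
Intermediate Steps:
u = -35289 (u = 378900 - 414189 = -35289)
(u - 4237162)/(-2992591 + 4288514) = (-35289 - 4237162)/(-2992591 + 4288514) = -4272451/1295923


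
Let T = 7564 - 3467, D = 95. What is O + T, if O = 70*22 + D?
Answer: 5732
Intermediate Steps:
T = 4097
O = 1635 (O = 70*22 + 95 = 1540 + 95 = 1635)
O + T = 1635 + 4097 = 5732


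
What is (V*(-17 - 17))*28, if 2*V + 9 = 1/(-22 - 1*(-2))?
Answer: 21539/5 ≈ 4307.8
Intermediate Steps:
V = -181/40 (V = -9/2 + 1/(2*(-22 - 1*(-2))) = -9/2 + 1/(2*(-22 + 2)) = -9/2 + (1/2)/(-20) = -9/2 + (1/2)*(-1/20) = -9/2 - 1/40 = -181/40 ≈ -4.5250)
(V*(-17 - 17))*28 = -181*(-17 - 17)/40*28 = -181/40*(-34)*28 = (3077/20)*28 = 21539/5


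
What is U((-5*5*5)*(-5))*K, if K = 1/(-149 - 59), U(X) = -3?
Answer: 3/208 ≈ 0.014423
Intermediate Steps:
K = -1/208 (K = 1/(-208) = -1/208 ≈ -0.0048077)
U((-5*5*5)*(-5))*K = -3*(-1/208) = 3/208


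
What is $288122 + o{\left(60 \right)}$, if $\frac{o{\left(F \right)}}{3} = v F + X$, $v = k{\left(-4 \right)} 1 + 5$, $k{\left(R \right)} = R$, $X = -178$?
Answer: $287768$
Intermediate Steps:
$v = 1$ ($v = \left(-4\right) 1 + 5 = -4 + 5 = 1$)
$o{\left(F \right)} = -534 + 3 F$ ($o{\left(F \right)} = 3 \left(1 F - 178\right) = 3 \left(F - 178\right) = 3 \left(-178 + F\right) = -534 + 3 F$)
$288122 + o{\left(60 \right)} = 288122 + \left(-534 + 3 \cdot 60\right) = 288122 + \left(-534 + 180\right) = 288122 - 354 = 287768$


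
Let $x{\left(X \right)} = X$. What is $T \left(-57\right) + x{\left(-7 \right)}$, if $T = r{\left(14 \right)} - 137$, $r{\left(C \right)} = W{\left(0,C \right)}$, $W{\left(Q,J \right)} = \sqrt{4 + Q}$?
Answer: $7688$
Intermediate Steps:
$r{\left(C \right)} = 2$ ($r{\left(C \right)} = \sqrt{4 + 0} = \sqrt{4} = 2$)
$T = -135$ ($T = 2 - 137 = -135$)
$T \left(-57\right) + x{\left(-7 \right)} = \left(-135\right) \left(-57\right) - 7 = 7695 - 7 = 7688$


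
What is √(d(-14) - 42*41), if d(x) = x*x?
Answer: I*√1526 ≈ 39.064*I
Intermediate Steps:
d(x) = x²
√(d(-14) - 42*41) = √((-14)² - 42*41) = √(196 - 1722) = √(-1526) = I*√1526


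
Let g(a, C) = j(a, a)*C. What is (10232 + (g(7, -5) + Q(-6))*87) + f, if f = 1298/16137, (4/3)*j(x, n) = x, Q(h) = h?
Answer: 43577707/5868 ≈ 7426.3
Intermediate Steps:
j(x, n) = 3*x/4
g(a, C) = 3*C*a/4 (g(a, C) = (3*a/4)*C = 3*C*a/4)
f = 118/1467 (f = 1298*(1/16137) = 118/1467 ≈ 0.080436)
(10232 + (g(7, -5) + Q(-6))*87) + f = (10232 + ((¾)*(-5)*7 - 6)*87) + 118/1467 = (10232 + (-105/4 - 6)*87) + 118/1467 = (10232 - 129/4*87) + 118/1467 = (10232 - 11223/4) + 118/1467 = 29705/4 + 118/1467 = 43577707/5868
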